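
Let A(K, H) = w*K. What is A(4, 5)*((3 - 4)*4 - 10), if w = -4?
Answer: 224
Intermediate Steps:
A(K, H) = -4*K
A(4, 5)*((3 - 4)*4 - 10) = (-4*4)*((3 - 4)*4 - 10) = -16*(-1*4 - 10) = -16*(-4 - 10) = -16*(-14) = 224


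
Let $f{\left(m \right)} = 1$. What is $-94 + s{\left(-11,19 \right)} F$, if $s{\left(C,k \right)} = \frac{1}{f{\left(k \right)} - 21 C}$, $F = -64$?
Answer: $- \frac{2734}{29} \approx -94.276$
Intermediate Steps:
$s{\left(C,k \right)} = \frac{1}{1 - 21 C}$
$-94 + s{\left(-11,19 \right)} F = -94 + - \frac{1}{-1 + 21 \left(-11\right)} \left(-64\right) = -94 + - \frac{1}{-1 - 231} \left(-64\right) = -94 + - \frac{1}{-232} \left(-64\right) = -94 + \left(-1\right) \left(- \frac{1}{232}\right) \left(-64\right) = -94 + \frac{1}{232} \left(-64\right) = -94 - \frac{8}{29} = - \frac{2734}{29}$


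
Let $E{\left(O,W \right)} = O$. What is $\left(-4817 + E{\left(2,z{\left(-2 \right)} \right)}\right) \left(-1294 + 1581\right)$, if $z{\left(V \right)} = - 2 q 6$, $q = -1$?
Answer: $-1381905$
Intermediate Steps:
$z{\left(V \right)} = 12$ ($z{\left(V \right)} = \left(-2\right) \left(-1\right) 6 = 2 \cdot 6 = 12$)
$\left(-4817 + E{\left(2,z{\left(-2 \right)} \right)}\right) \left(-1294 + 1581\right) = \left(-4817 + 2\right) \left(-1294 + 1581\right) = \left(-4815\right) 287 = -1381905$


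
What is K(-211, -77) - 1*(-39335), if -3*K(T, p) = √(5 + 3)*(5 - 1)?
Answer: 39335 - 8*√2/3 ≈ 39331.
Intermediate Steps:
K(T, p) = -8*√2/3 (K(T, p) = -√(5 + 3)*(5 - 1)/3 = -√8*4/3 = -2*√2*4/3 = -8*√2/3)
K(-211, -77) - 1*(-39335) = -8*√2/3 - 1*(-39335) = -8*√2/3 + 39335 = 39335 - 8*√2/3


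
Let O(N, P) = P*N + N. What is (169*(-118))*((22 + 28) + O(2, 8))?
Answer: -1356056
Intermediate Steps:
O(N, P) = N + N*P (O(N, P) = N*P + N = N + N*P)
(169*(-118))*((22 + 28) + O(2, 8)) = (169*(-118))*((22 + 28) + 2*(1 + 8)) = -19942*(50 + 2*9) = -19942*(50 + 18) = -19942*68 = -1356056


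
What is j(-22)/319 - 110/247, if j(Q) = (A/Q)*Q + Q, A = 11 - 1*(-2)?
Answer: -37313/78793 ≈ -0.47356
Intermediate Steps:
A = 13 (A = 11 + 2 = 13)
j(Q) = 13 + Q (j(Q) = (13/Q)*Q + Q = 13 + Q)
j(-22)/319 - 110/247 = (13 - 22)/319 - 110/247 = -9*1/319 - 110*1/247 = -9/319 - 110/247 = -37313/78793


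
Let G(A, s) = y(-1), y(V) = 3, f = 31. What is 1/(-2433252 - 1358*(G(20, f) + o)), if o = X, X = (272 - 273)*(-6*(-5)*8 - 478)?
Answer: -1/2760530 ≈ -3.6225e-7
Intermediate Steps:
X = 238 (X = -(30*8 - 478) = -(240 - 478) = -1*(-238) = 238)
o = 238
G(A, s) = 3
1/(-2433252 - 1358*(G(20, f) + o)) = 1/(-2433252 - 1358*(3 + 238)) = 1/(-2433252 - 1358*241) = 1/(-2433252 - 327278) = 1/(-2760530) = -1/2760530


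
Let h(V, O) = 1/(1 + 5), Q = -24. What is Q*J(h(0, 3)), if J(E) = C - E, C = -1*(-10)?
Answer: -236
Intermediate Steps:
C = 10
h(V, O) = ⅙ (h(V, O) = 1/6 = ⅙)
J(E) = 10 - E
Q*J(h(0, 3)) = -24*(10 - 1*⅙) = -24*(10 - ⅙) = -24*59/6 = -236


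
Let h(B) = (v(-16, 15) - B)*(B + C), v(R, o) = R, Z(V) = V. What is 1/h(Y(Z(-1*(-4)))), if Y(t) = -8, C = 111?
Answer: -1/824 ≈ -0.0012136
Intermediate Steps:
h(B) = (-16 - B)*(111 + B) (h(B) = (-16 - B)*(B + 111) = (-16 - B)*(111 + B))
1/h(Y(Z(-1*(-4)))) = 1/(-1776 - 1*(-8)**2 - 127*(-8)) = 1/(-1776 - 1*64 + 1016) = 1/(-1776 - 64 + 1016) = 1/(-824) = -1/824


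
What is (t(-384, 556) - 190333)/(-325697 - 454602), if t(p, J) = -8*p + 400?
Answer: 186861/780299 ≈ 0.23947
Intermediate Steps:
t(p, J) = 400 - 8*p
(t(-384, 556) - 190333)/(-325697 - 454602) = ((400 - 8*(-384)) - 190333)/(-325697 - 454602) = ((400 + 3072) - 190333)/(-780299) = (3472 - 190333)*(-1/780299) = -186861*(-1/780299) = 186861/780299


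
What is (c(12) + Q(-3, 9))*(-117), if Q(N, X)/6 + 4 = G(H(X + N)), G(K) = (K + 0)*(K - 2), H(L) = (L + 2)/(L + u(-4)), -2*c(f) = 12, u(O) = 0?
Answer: 4134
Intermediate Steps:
c(f) = -6 (c(f) = -½*12 = -6)
H(L) = (2 + L)/L (H(L) = (L + 2)/(L + 0) = (2 + L)/L)
G(K) = K*(-2 + K)
Q(N, X) = -24 + 6*(-2 + (2 + N + X)/(N + X))*(2 + N + X)/(N + X) (Q(N, X) = -24 + 6*(((2 + (X + N))/(X + N))*(-2 + (2 + (X + N))/(X + N))) = -24 + 6*(((2 + (N + X))/(N + X))*(-2 + (2 + (N + X))/(N + X))) = -24 + 6*(((2 + N + X)/(N + X))*(-2 + (2 + N + X)/(N + X))) = -24 + 6*((-2 + (2 + N + X)/(N + X))*(2 + N + X)/(N + X)) = -24 + 6*(-2 + (2 + N + X)/(N + X))*(2 + N + X)/(N + X))
(c(12) + Q(-3, 9))*(-117) = (-6 + 6*(-4*(-3 + 9)² - (-2 - 3 + 9)*(2 - 3 + 9))/(-3 + 9)²)*(-117) = (-6 + 6*(-4*6² - 1*4*8)/6²)*(-117) = (-6 + 6*(1/36)*(-4*36 - 32))*(-117) = (-6 + 6*(1/36)*(-144 - 32))*(-117) = (-6 + 6*(1/36)*(-176))*(-117) = (-6 - 88/3)*(-117) = -106/3*(-117) = 4134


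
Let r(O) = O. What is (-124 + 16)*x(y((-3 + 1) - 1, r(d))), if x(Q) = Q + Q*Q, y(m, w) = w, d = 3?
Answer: -1296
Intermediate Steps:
x(Q) = Q + Q²
(-124 + 16)*x(y((-3 + 1) - 1, r(d))) = (-124 + 16)*(3*(1 + 3)) = -324*4 = -108*12 = -1296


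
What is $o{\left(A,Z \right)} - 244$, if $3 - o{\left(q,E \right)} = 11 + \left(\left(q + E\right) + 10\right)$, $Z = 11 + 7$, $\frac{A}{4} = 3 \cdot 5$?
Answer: $-340$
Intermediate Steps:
$A = 60$ ($A = 4 \cdot 3 \cdot 5 = 4 \cdot 15 = 60$)
$Z = 18$
$o{\left(q,E \right)} = -18 - E - q$ ($o{\left(q,E \right)} = 3 - \left(11 + \left(\left(q + E\right) + 10\right)\right) = 3 - \left(11 + \left(\left(E + q\right) + 10\right)\right) = 3 - \left(11 + \left(10 + E + q\right)\right) = 3 - \left(21 + E + q\right) = -18 - E - q$)
$o{\left(A,Z \right)} - 244 = \left(-18 - 18 - 60\right) - 244 = -96 - 244 = -340$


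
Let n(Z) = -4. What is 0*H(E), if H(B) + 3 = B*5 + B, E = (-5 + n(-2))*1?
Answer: 0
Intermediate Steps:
E = -9 (E = (-5 - 4)*1 = -9*1 = -9)
H(B) = -3 + 6*B (H(B) = -3 + (B*5 + B) = -3 + (5*B + B) = -3 + 6*B)
0*H(E) = 0*(-3 + 6*(-9)) = 0*(-3 - 54) = 0*(-57) = 0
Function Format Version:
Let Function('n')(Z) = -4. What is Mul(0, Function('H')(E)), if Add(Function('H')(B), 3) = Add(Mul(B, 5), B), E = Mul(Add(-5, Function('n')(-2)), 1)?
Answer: 0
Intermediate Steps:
E = -9 (E = Mul(Add(-5, -4), 1) = Mul(-9, 1) = -9)
Function('H')(B) = Add(-3, Mul(6, B)) (Function('H')(B) = Add(-3, Add(Mul(B, 5), B)) = Add(-3, Add(Mul(5, B), B)) = Add(-3, Mul(6, B)))
Mul(0, Function('H')(E)) = Mul(0, Add(-3, Mul(6, -9))) = Mul(0, Add(-3, -54)) = Mul(0, -57) = 0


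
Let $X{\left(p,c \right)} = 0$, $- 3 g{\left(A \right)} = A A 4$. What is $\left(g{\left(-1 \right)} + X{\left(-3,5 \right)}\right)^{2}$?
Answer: $\frac{16}{9} \approx 1.7778$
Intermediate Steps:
$g{\left(A \right)} = - \frac{4 A^{2}}{3}$ ($g{\left(A \right)} = - \frac{A A 4}{3} = - \frac{A^{2} \cdot 4}{3} = - \frac{4 A^{2}}{3}$)
$\left(g{\left(-1 \right)} + X{\left(-3,5 \right)}\right)^{2} = \left(- \frac{4 \left(-1\right)^{2}}{3} + 0\right)^{2} = \left(\left(- \frac{4}{3}\right) 1 + 0\right)^{2} = \left(- \frac{4}{3} + 0\right)^{2} = \left(- \frac{4}{3}\right)^{2} = \frac{16}{9}$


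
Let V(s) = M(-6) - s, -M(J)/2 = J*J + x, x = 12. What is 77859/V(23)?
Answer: -77859/119 ≈ -654.28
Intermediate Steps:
M(J) = -24 - 2*J² (M(J) = -2*(J*J + 12) = -2*(J² + 12) = -2*(12 + J²) = -24 - 2*J²)
V(s) = -96 - s (V(s) = (-24 - 2*(-6)²) - s = (-24 - 2*36) - s = (-24 - 72) - s = -96 - s)
77859/V(23) = 77859/(-96 - 1*23) = 77859/(-96 - 23) = 77859/(-119) = 77859*(-1/119) = -77859/119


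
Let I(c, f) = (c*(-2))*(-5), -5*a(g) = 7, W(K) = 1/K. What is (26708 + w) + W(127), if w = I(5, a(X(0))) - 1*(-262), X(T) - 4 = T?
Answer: 3431541/127 ≈ 27020.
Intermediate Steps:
X(T) = 4 + T
a(g) = -7/5 (a(g) = -⅕*7 = -7/5)
I(c, f) = 10*c (I(c, f) = -2*c*(-5) = 10*c)
w = 312 (w = 10*5 - 1*(-262) = 50 + 262 = 312)
(26708 + w) + W(127) = (26708 + 312) + 1/127 = 27020 + 1/127 = 3431541/127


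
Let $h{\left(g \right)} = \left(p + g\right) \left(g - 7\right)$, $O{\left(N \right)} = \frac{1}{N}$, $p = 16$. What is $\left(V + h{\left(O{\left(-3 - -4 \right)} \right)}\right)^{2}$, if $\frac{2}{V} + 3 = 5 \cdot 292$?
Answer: $\frac{22085526544}{2122849} \approx 10404.0$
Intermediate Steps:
$V = \frac{2}{1457}$ ($V = \frac{2}{-3 + 5 \cdot 292} = \frac{2}{-3 + 1460} = \frac{2}{1457} \approx 0.0013727$)
$h{\left(g \right)} = \left(-7 + g\right) \left(16 + g\right)$ ($h{\left(g \right)} = \left(16 + g\right) \left(g - 7\right) = \left(16 + g\right) \left(-7 + g\right) = \left(-7 + g\right) \left(16 + g\right)$)
$\left(V + h{\left(O{\left(-3 - -4 \right)} \right)}\right)^{2} = \left(\frac{2}{1457} + \left(-112 + \left(\frac{1}{-3 - -4}\right)^{2} + \frac{9}{-3 - -4}\right)\right)^{2} = \left(\frac{2}{1457} + \left(-112 + \left(\frac{1}{-3 + \left(6 - 2\right)}\right)^{2} + \frac{9}{-3 + \left(6 - 2\right)}\right)\right)^{2} = \left(\frac{2}{1457} + \left(-112 + \left(\frac{1}{-3 + 4}\right)^{2} + \frac{9}{-3 + 4}\right)\right)^{2} = \left(\frac{2}{1457} + \left(-112 + \left(1^{-1}\right)^{2} + \frac{9}{1}\right)\right)^{2} = \left(\frac{2}{1457} + \left(-112 + 1^{2} + 9 \cdot 1\right)\right)^{2} = \left(\frac{2}{1457} + \left(-112 + 1 + 9\right)\right)^{2} = \left(\frac{2}{1457} - 102\right)^{2} = \left(- \frac{148612}{1457}\right)^{2} = \frac{22085526544}{2122849}$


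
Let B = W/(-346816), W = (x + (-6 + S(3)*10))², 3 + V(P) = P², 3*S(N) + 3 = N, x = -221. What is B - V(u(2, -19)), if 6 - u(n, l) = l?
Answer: -215771081/346816 ≈ -622.15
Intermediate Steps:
S(N) = -1 + N/3
u(n, l) = 6 - l
V(P) = -3 + P²
W = 51529 (W = (-221 + (-6 + (-1 + (⅓)*3)*10))² = (-221 + (-6 + (-1 + 1)*10))² = (-221 + (-6 + 0*10))² = (-221 + (-6 + 0))² = (-221 - 6)² = (-227)² = 51529)
B = -51529/346816 (B = 51529/(-346816) = 51529*(-1/346816) = -51529/346816 ≈ -0.14858)
B - V(u(2, -19)) = -51529/346816 - (-3 + (6 - 1*(-19))²) = -51529/346816 - (-3 + (6 + 19)²) = -51529/346816 - (-3 + 25²) = -51529/346816 - (-3 + 625) = -51529/346816 - 1*622 = -51529/346816 - 622 = -215771081/346816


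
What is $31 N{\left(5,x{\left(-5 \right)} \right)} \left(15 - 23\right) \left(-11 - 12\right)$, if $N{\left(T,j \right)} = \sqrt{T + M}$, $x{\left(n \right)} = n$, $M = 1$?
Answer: $5704 \sqrt{6} \approx 13972.0$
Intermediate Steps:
$N{\left(T,j \right)} = \sqrt{1 + T}$ ($N{\left(T,j \right)} = \sqrt{T + 1} = \sqrt{1 + T}$)
$31 N{\left(5,x{\left(-5 \right)} \right)} \left(15 - 23\right) \left(-11 - 12\right) = 31 \sqrt{1 + 5} \left(15 - 23\right) \left(-11 - 12\right) = 31 \sqrt{6} \left(\left(-8\right) \left(-23\right)\right) = 31 \sqrt{6} \cdot 184 = 5704 \sqrt{6}$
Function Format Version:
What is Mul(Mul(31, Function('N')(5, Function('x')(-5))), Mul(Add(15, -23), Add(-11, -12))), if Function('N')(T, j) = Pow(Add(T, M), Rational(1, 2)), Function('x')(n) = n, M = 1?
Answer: Mul(5704, Pow(6, Rational(1, 2))) ≈ 13972.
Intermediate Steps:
Function('N')(T, j) = Pow(Add(1, T), Rational(1, 2)) (Function('N')(T, j) = Pow(Add(T, 1), Rational(1, 2)) = Pow(Add(1, T), Rational(1, 2)))
Mul(Mul(31, Function('N')(5, Function('x')(-5))), Mul(Add(15, -23), Add(-11, -12))) = Mul(Mul(31, Pow(Add(1, 5), Rational(1, 2))), Mul(Add(15, -23), Add(-11, -12))) = Mul(Mul(31, Pow(6, Rational(1, 2))), Mul(-8, -23)) = Mul(Mul(31, Pow(6, Rational(1, 2))), 184) = Mul(5704, Pow(6, Rational(1, 2)))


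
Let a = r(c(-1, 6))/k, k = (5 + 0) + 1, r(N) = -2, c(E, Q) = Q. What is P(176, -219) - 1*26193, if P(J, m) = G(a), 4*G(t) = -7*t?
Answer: -314309/12 ≈ -26192.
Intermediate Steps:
k = 6 (k = 5 + 1 = 6)
a = -⅓ (a = -2/6 = -2*⅙ = -⅓ ≈ -0.33333)
G(t) = -7*t/4 (G(t) = (-7*t)/4 = -7*t/4)
P(J, m) = 7/12 (P(J, m) = -7/4*(-⅓) = 7/12)
P(176, -219) - 1*26193 = 7/12 - 1*26193 = 7/12 - 26193 = -314309/12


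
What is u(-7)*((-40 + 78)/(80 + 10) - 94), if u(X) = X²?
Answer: -206339/45 ≈ -4585.3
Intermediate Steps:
u(-7)*((-40 + 78)/(80 + 10) - 94) = (-7)²*((-40 + 78)/(80 + 10) - 94) = 49*(38/90 - 94) = 49*(38*(1/90) - 94) = 49*(19/45 - 94) = 49*(-4211/45) = -206339/45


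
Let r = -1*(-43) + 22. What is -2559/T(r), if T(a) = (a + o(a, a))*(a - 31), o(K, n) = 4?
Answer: -853/782 ≈ -1.0908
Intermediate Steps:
r = 65 (r = 43 + 22 = 65)
T(a) = (-31 + a)*(4 + a) (T(a) = (a + 4)*(a - 31) = (4 + a)*(-31 + a) = (-31 + a)*(4 + a))
-2559/T(r) = -2559/(-124 + 65**2 - 27*65) = -2559/(-124 + 4225 - 1755) = -2559/2346 = -2559*1/2346 = -853/782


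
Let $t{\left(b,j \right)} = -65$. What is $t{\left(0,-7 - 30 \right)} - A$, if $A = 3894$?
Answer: $-3959$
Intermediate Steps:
$t{\left(0,-7 - 30 \right)} - A = -65 - 3894 = -3959$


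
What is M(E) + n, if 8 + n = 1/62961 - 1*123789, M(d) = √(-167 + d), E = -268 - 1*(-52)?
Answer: -7794382916/62961 + I*√383 ≈ -1.238e+5 + 19.57*I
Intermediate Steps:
E = -216 (E = -268 + 52 = -216)
n = -7794382916/62961 (n = -8 + (1/62961 - 1*123789) = -8 + (1/62961 - 123789) = -8 - 7793879228/62961 = -7794382916/62961 ≈ -1.2380e+5)
M(E) + n = √(-167 - 216) - 7794382916/62961 = √(-383) - 7794382916/62961 = I*√383 - 7794382916/62961 = -7794382916/62961 + I*√383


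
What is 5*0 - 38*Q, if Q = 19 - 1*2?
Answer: -646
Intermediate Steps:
Q = 17 (Q = 19 - 2 = 17)
5*0 - 38*Q = 5*0 - 38*17 = 0 - 646 = -646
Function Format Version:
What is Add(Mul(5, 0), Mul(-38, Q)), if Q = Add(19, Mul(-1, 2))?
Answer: -646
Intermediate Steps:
Q = 17 (Q = Add(19, -2) = 17)
Add(Mul(5, 0), Mul(-38, Q)) = Add(Mul(5, 0), Mul(-38, 17)) = Add(0, -646) = -646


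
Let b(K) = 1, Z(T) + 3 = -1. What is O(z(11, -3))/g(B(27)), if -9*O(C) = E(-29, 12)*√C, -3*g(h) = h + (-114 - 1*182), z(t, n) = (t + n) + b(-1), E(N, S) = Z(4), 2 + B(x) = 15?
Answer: 4/283 ≈ 0.014134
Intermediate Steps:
Z(T) = -4 (Z(T) = -3 - 1 = -4)
B(x) = 13 (B(x) = -2 + 15 = 13)
E(N, S) = -4
z(t, n) = 1 + n + t (z(t, n) = (t + n) + 1 = (n + t) + 1 = 1 + n + t)
g(h) = 296/3 - h/3 (g(h) = -(h + (-114 - 1*182))/3 = -(h + (-114 - 182))/3 = -(h - 296)/3 = -(-296 + h)/3 = 296/3 - h/3)
O(C) = 4*√C/9 (O(C) = -(-4)*√C/9 = 4*√C/9)
O(z(11, -3))/g(B(27)) = (4*√(1 - 3 + 11)/9)/(296/3 - ⅓*13) = (4*√9/9)/(296/3 - 13/3) = ((4/9)*3)/(283/3) = (4/3)*(3/283) = 4/283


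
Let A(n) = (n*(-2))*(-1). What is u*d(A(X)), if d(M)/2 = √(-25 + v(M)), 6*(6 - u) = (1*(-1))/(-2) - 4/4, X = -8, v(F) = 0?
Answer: 365*I/6 ≈ 60.833*I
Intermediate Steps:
A(n) = 2*n (A(n) = -2*n*(-1) = 2*n)
u = 73/12 (u = 6 - ((1*(-1))/(-2) - 4/4)/6 = 6 - (-1*(-½) - 4*¼)/6 = 6 - (½ - 1)/6 = 6 - ⅙*(-½) = 6 + 1/12 = 73/12 ≈ 6.0833)
d(M) = 10*I (d(M) = 2*√(-25 + 0) = 2*√(-25) = 2*(5*I) = 10*I)
u*d(A(X)) = 73*(10*I)/12 = 365*I/6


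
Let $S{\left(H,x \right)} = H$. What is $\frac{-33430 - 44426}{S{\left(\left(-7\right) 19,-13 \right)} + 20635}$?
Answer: $- \frac{12976}{3417} \approx -3.7975$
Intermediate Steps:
$\frac{-33430 - 44426}{S{\left(\left(-7\right) 19,-13 \right)} + 20635} = \frac{-33430 - 44426}{\left(-7\right) 19 + 20635} = - \frac{77856}{-133 + 20635} = - \frac{77856}{20502} = \left(-77856\right) \frac{1}{20502} = - \frac{12976}{3417}$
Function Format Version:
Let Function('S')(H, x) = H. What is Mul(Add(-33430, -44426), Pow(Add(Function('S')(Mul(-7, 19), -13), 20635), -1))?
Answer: Rational(-12976, 3417) ≈ -3.7975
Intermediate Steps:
Mul(Add(-33430, -44426), Pow(Add(Function('S')(Mul(-7, 19), -13), 20635), -1)) = Mul(Add(-33430, -44426), Pow(Add(Mul(-7, 19), 20635), -1)) = Mul(-77856, Pow(Add(-133, 20635), -1)) = Mul(-77856, Pow(20502, -1)) = Mul(-77856, Rational(1, 20502)) = Rational(-12976, 3417)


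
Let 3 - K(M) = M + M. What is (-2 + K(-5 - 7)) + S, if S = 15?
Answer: 40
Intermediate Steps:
K(M) = 3 - 2*M (K(M) = 3 - (M + M) = 3 - 2*M)
(-2 + K(-5 - 7)) + S = (-2 + (3 - 2*(-5 - 7))) + 15 = (-2 + (3 - 2*(-12))) + 15 = (-2 + (3 + 24)) + 15 = (-2 + 27) + 15 = 25 + 15 = 40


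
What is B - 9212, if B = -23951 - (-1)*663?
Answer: -32500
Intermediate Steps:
B = -23288 (B = -23951 - 1*(-663) = -23951 + 663 = -23288)
B - 9212 = -23288 - 9212 = -32500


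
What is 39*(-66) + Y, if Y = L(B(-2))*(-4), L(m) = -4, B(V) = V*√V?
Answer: -2558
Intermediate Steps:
B(V) = V^(3/2)
Y = 16 (Y = -4*(-4) = 16)
39*(-66) + Y = 39*(-66) + 16 = -2574 + 16 = -2558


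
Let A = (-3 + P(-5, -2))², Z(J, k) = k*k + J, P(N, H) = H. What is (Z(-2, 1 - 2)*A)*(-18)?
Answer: 450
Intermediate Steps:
Z(J, k) = J + k² (Z(J, k) = k² + J = J + k²)
A = 25 (A = (-3 - 2)² = (-5)² = 25)
(Z(-2, 1 - 2)*A)*(-18) = ((-2 + (1 - 2)²)*25)*(-18) = ((-2 + (-1)²)*25)*(-18) = ((-2 + 1)*25)*(-18) = -1*25*(-18) = -25*(-18) = 450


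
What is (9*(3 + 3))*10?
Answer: 540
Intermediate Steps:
(9*(3 + 3))*10 = (9*6)*10 = 54*10 = 540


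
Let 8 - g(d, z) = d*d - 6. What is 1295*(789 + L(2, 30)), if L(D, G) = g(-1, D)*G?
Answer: 1526805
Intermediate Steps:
g(d, z) = 14 - d² (g(d, z) = 8 - (d*d - 6) = 8 - (d² - 6) = 8 - (-6 + d²) = 8 + (6 - d²) = 14 - d²)
L(D, G) = 13*G (L(D, G) = (14 - 1*(-1)²)*G = (14 - 1*1)*G = (14 - 1)*G = 13*G)
1295*(789 + L(2, 30)) = 1295*(789 + 13*30) = 1295*(789 + 390) = 1295*1179 = 1526805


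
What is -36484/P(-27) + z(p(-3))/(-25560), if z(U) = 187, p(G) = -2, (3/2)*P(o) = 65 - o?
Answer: -349703441/587880 ≈ -594.86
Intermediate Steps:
P(o) = 130/3 - 2*o/3 (P(o) = 2*(65 - o)/3 = 130/3 - 2*o/3)
-36484/P(-27) + z(p(-3))/(-25560) = -36484/(130/3 - ⅔*(-27)) + 187/(-25560) = -36484/(130/3 + 18) + 187*(-1/25560) = -36484/184/3 - 187/25560 = -36484*3/184 - 187/25560 = -27363/46 - 187/25560 = -349703441/587880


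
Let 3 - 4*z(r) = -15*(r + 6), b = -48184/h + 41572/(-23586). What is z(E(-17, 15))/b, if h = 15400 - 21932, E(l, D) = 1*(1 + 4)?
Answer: 404417349/54057470 ≈ 7.4812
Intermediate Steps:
E(l, D) = 5 (E(l, D) = 1*5 = 5)
h = -6532
b = 108114940/19257969 (b = -48184/(-6532) + 41572/(-23586) = -48184*(-1/6532) + 41572*(-1/23586) = 12046/1633 - 20786/11793 = 108114940/19257969 ≈ 5.6140)
z(r) = 93/4 + 15*r/4 (z(r) = ¾ - (-15)*(r + 6)/4 = ¾ - (-15)*(6 + r)/4 = ¾ - (-90 - 15*r)/4 = ¾ + (45/2 + 15*r/4) = 93/4 + 15*r/4)
z(E(-17, 15))/b = (93/4 + (15/4)*5)/(108114940/19257969) = (93/4 + 75/4)*(19257969/108114940) = 42*(19257969/108114940) = 404417349/54057470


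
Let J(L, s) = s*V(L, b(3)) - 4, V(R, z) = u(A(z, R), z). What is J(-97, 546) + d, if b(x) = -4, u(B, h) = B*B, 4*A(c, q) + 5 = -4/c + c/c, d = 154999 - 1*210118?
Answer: -438527/8 ≈ -54816.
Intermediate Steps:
d = -55119 (d = 154999 - 210118 = -55119)
A(c, q) = -1 - 1/c (A(c, q) = -5/4 + (-4/c + c/c)/4 = -5/4 + (-4/c + 1)/4 = -5/4 + (1 - 4/c)/4 = -5/4 + (1/4 - 1/c) = -1 - 1/c)
u(B, h) = B**2
V(R, z) = (-1 - z)**2/z**2 (V(R, z) = ((-1 - z)/z)**2 = (-1 - z)**2/z**2)
J(L, s) = -4 + 9*s/16 (J(L, s) = s*((1 - 4)**2/(-4)**2) - 4 = s*((1/16)*(-3)**2) - 4 = s*((1/16)*9) - 4 = s*(9/16) - 4 = 9*s/16 - 4 = -4 + 9*s/16)
J(-97, 546) + d = (-4 + (9/16)*546) - 55119 = (-4 + 2457/8) - 55119 = 2425/8 - 55119 = -438527/8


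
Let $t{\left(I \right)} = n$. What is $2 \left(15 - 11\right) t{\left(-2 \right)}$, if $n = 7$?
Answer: $56$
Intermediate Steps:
$t{\left(I \right)} = 7$
$2 \left(15 - 11\right) t{\left(-2 \right)} = 2 \left(15 - 11\right) 7 = 2 \cdot 4 \cdot 7 = 8 \cdot 7 = 56$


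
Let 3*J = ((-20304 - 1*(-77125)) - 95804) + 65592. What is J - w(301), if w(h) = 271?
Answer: 25796/3 ≈ 8598.7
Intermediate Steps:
J = 26609/3 (J = (((-20304 - 1*(-77125)) - 95804) + 65592)/3 = (((-20304 + 77125) - 95804) + 65592)/3 = ((56821 - 95804) + 65592)/3 = (-38983 + 65592)/3 = (⅓)*26609 = 26609/3 ≈ 8869.7)
J - w(301) = 26609/3 - 1*271 = 26609/3 - 271 = 25796/3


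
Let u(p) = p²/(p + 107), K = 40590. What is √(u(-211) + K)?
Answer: √108597814/52 ≈ 200.40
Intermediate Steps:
u(p) = p²/(107 + p)
√(u(-211) + K) = √((-211)²/(107 - 211) + 40590) = √(44521/(-104) + 40590) = √(44521*(-1/104) + 40590) = √(-44521/104 + 40590) = √(4176839/104) = √108597814/52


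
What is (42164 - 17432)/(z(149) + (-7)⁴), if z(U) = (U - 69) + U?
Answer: 12366/1315 ≈ 9.4038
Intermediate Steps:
z(U) = -69 + 2*U (z(U) = (-69 + U) + U = -69 + 2*U)
(42164 - 17432)/(z(149) + (-7)⁴) = (42164 - 17432)/((-69 + 2*149) + (-7)⁴) = 24732/((-69 + 298) + 2401) = 24732/(229 + 2401) = 24732/2630 = 24732*(1/2630) = 12366/1315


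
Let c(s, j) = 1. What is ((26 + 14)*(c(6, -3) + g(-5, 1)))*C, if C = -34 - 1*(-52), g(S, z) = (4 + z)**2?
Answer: 18720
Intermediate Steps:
C = 18 (C = -34 + 52 = 18)
((26 + 14)*(c(6, -3) + g(-5, 1)))*C = ((26 + 14)*(1 + (4 + 1)**2))*18 = (40*(1 + 5**2))*18 = (40*(1 + 25))*18 = (40*26)*18 = 1040*18 = 18720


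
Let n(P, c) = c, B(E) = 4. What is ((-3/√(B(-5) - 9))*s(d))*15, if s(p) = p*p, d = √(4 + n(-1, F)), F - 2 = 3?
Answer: 81*I*√5 ≈ 181.12*I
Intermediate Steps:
F = 5 (F = 2 + 3 = 5)
d = 3 (d = √(4 + 5) = √9 = 3)
s(p) = p²
((-3/√(B(-5) - 9))*s(d))*15 = (-3/√(4 - 9)*3²)*15 = (-3*(-I*√5/5)*9)*15 = (-(-3)*I*√5/5*9)*15 = ((3*I*√5/5)*9)*15 = (27*I*√5/5)*15 = 81*I*√5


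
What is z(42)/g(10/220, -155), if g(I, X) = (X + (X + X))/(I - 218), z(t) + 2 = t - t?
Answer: -959/1023 ≈ -0.93744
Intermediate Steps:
z(t) = -2 (z(t) = -2 + (t - t) = -2 + 0 = -2)
g(I, X) = 3*X/(-218 + I) (g(I, X) = (X + 2*X)/(-218 + I) = (3*X)/(-218 + I) = 3*X/(-218 + I))
z(42)/g(10/220, -155) = -2/(3*(-155)/(-218 + 10/220)) = -2/(3*(-155)/(-218 + 10*(1/220))) = -2/(3*(-155)/(-218 + 1/22)) = -2/(3*(-155)/(-4795/22)) = -2/(3*(-155)*(-22/4795)) = -2/2046/959 = -2*959/2046 = -959/1023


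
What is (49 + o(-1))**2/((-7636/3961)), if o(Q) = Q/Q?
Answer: -2475625/1909 ≈ -1296.8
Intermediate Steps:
o(Q) = 1
(49 + o(-1))**2/((-7636/3961)) = (49 + 1)**2/((-7636/3961)) = 50**2/((-7636*1/3961)) = 2500/(-7636/3961) = 2500*(-3961/7636) = -2475625/1909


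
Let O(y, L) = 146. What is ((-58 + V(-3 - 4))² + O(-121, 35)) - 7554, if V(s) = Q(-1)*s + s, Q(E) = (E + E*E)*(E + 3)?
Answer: -3183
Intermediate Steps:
Q(E) = (3 + E)*(E + E²) (Q(E) = (E + E²)*(3 + E) = (3 + E)*(E + E²))
V(s) = s (V(s) = (-(3 + (-1)² + 4*(-1)))*s + s = (-(3 + 1 - 4))*s + s = (-1*0)*s + s = 0*s + s = 0 + s = s)
((-58 + V(-3 - 4))² + O(-121, 35)) - 7554 = ((-58 + (-3 - 4))² + 146) - 7554 = ((-58 - 7)² + 146) - 7554 = ((-65)² + 146) - 7554 = (4225 + 146) - 7554 = 4371 - 7554 = -3183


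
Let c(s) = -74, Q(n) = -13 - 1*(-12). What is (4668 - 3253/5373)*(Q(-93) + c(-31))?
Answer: -626947775/1791 ≈ -3.5005e+5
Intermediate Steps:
Q(n) = -1 (Q(n) = -13 + 12 = -1)
(4668 - 3253/5373)*(Q(-93) + c(-31)) = (4668 - 3253/5373)*(-1 - 74) = (4668 - 3253*1/5373)*(-75) = (4668 - 3253/5373)*(-75) = (25077911/5373)*(-75) = -626947775/1791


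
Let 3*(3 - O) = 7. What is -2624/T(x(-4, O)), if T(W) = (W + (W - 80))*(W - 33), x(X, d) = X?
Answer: -328/407 ≈ -0.80590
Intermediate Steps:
O = ⅔ (O = 3 - ⅓*7 = 3 - 7/3 = ⅔ ≈ 0.66667)
T(W) = (-80 + 2*W)*(-33 + W) (T(W) = (W + (-80 + W))*(-33 + W) = (-80 + 2*W)*(-33 + W))
-2624/T(x(-4, O)) = -2624/(2640 - 146*(-4) + 2*(-4)²) = -2624/(2640 + 584 + 2*16) = -2624/(2640 + 584 + 32) = -2624/3256 = -2624*1/3256 = -328/407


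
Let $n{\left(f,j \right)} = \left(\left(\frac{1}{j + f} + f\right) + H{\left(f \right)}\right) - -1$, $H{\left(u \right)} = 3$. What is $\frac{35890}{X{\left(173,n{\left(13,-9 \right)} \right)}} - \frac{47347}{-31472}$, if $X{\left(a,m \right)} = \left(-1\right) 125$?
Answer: $- \frac{224722341}{786800} \approx -285.62$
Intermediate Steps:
$n{\left(f,j \right)} = 4 + f + \frac{1}{f + j}$ ($n{\left(f,j \right)} = \left(\left(\frac{1}{j + f} + f\right) + 3\right) - -1 = \left(\left(\frac{1}{f + j} + f\right) + 3\right) + 1 = \left(\left(f + \frac{1}{f + j}\right) + 3\right) + 1 = \left(3 + f + \frac{1}{f + j}\right) + 1 = 4 + f + \frac{1}{f + j}$)
$X{\left(a,m \right)} = -125$
$\frac{35890}{X{\left(173,n{\left(13,-9 \right)} \right)}} - \frac{47347}{-31472} = \frac{35890}{-125} - \frac{47347}{-31472} = 35890 \left(- \frac{1}{125}\right) - - \frac{47347}{31472} = - \frac{7178}{25} + \frac{47347}{31472} = - \frac{224722341}{786800}$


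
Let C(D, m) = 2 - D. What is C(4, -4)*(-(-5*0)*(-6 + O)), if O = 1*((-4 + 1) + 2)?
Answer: 0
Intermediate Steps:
O = -1 (O = 1*(-3 + 2) = 1*(-1) = -1)
C(4, -4)*(-(-5*0)*(-6 + O)) = (2 - 1*4)*(-(-5*0)*(-6 - 1)) = (2 - 4)*(-0*(-7)) = -(-2)*0 = -2*0 = 0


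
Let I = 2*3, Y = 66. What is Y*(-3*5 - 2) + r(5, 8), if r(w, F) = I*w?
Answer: -1092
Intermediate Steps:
I = 6
r(w, F) = 6*w
Y*(-3*5 - 2) + r(5, 8) = 66*(-3*5 - 2) + 6*5 = 66*(-15 - 2) + 30 = 66*(-17) + 30 = -1122 + 30 = -1092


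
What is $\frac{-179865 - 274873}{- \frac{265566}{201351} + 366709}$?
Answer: $- \frac{30520650346}{24612319431} \approx -1.2401$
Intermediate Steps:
$\frac{-179865 - 274873}{- \frac{265566}{201351} + 366709} = - \frac{454738}{\left(-265566\right) \frac{1}{201351} + 366709} = - \frac{454738}{- \frac{88522}{67117} + 366709} = - \frac{454738}{\frac{24612319431}{67117}} = \left(-454738\right) \frac{67117}{24612319431} = - \frac{30520650346}{24612319431}$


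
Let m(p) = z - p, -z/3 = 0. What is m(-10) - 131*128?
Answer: -16758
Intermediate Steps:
z = 0 (z = -3*0 = 0)
m(p) = -p (m(p) = 0 - p = -p)
m(-10) - 131*128 = -1*(-10) - 131*128 = 10 - 16768 = -16758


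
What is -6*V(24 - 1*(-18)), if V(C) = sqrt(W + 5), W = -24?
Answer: -6*I*sqrt(19) ≈ -26.153*I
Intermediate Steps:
V(C) = I*sqrt(19) (V(C) = sqrt(-24 + 5) = sqrt(-19) = I*sqrt(19))
-6*V(24 - 1*(-18)) = -6*I*sqrt(19)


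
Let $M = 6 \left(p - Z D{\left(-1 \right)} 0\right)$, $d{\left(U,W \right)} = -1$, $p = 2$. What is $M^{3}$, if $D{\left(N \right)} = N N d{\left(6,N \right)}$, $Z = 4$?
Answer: $1728$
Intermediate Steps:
$D{\left(N \right)} = - N^{2}$ ($D{\left(N \right)} = N N \left(-1\right) = N^{2} \left(-1\right) = - N^{2}$)
$M = 12$ ($M = 6 \left(2 - 4 \left(- \left(-1\right)^{2}\right) 0\right) = 6 \left(2 - 4 \left(\left(-1\right) 1\right) 0\right) = 6 \left(2 - 4 \left(-1\right) 0\right) = 6 \left(2 - \left(-4\right) 0\right) = 6 \left(2 - 0\right) = 6 \left(2 + 0\right) = 6 \cdot 2 = 12$)
$M^{3} = 12^{3} = 1728$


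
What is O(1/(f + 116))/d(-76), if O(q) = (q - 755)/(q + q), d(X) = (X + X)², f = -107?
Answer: -3397/23104 ≈ -0.14703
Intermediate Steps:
d(X) = 4*X² (d(X) = (2*X)² = 4*X²)
O(q) = (-755 + q)/(2*q) (O(q) = (-755 + q)/((2*q)) = (-755 + q)*(1/(2*q)) = (-755 + q)/(2*q))
O(1/(f + 116))/d(-76) = ((-755 + 1/(-107 + 116))/(2*(1/(-107 + 116))))/((4*(-76)²)) = ((-755 + 1/9)/(2*(1/9)))/((4*5776)) = ((-755 + ⅑)/(2*(⅑)))/23104 = ((½)*9*(-6794/9))*(1/23104) = -3397*1/23104 = -3397/23104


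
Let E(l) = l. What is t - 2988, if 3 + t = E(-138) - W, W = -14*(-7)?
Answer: -3227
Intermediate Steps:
W = 98
t = -239 (t = -3 + (-138 - 1*98) = -3 + (-138 - 98) = -3 - 236 = -239)
t - 2988 = -239 - 2988 = -3227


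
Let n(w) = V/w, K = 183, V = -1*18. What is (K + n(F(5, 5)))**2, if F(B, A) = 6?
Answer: 32400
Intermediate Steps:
V = -18
n(w) = -18/w
(K + n(F(5, 5)))**2 = (183 - 18/6)**2 = (183 - 18*1/6)**2 = (183 - 3)**2 = 180**2 = 32400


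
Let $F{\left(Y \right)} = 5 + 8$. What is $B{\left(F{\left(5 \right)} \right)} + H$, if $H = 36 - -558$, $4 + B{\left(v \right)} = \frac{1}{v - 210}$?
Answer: $\frac{116229}{197} \approx 590.0$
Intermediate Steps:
$F{\left(Y \right)} = 13$
$B{\left(v \right)} = -4 + \frac{1}{-210 + v}$ ($B{\left(v \right)} = -4 + \frac{1}{v - 210} = -4 + \frac{1}{-210 + v}$)
$H = 594$ ($H = 36 + 558 = 594$)
$B{\left(F{\left(5 \right)} \right)} + H = \frac{841 - 52}{-210 + 13} + 594 = \frac{841 - 52}{-197} + 594 = \left(- \frac{1}{197}\right) 789 + 594 = - \frac{789}{197} + 594 = \frac{116229}{197}$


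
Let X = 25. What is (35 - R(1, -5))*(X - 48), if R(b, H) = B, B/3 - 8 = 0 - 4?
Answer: -529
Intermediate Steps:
B = 12 (B = 24 + 3*(0 - 4) = 24 + 3*(-4) = 24 - 12 = 12)
R(b, H) = 12
(35 - R(1, -5))*(X - 48) = (35 - 1*12)*(25 - 48) = (35 - 12)*(-23) = 23*(-23) = -529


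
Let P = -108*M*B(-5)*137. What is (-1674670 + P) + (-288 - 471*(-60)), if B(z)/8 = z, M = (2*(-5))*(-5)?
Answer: 27945302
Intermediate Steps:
M = 50 (M = -10*(-5) = 50)
B(z) = 8*z
P = 29592000 (P = -5400*8*(-5)*137 = -5400*(-40)*137 = -108*(-2000)*137 = 216000*137 = 29592000)
(-1674670 + P) + (-288 - 471*(-60)) = (-1674670 + 29592000) + (-288 - 471*(-60)) = 27917330 + (-288 + 28260) = 27917330 + 27972 = 27945302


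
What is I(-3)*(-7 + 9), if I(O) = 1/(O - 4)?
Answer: -2/7 ≈ -0.28571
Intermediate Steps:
I(O) = 1/(-4 + O)
I(-3)*(-7 + 9) = (-7 + 9)/(-4 - 3) = 2/(-7) = -⅐*2 = -2/7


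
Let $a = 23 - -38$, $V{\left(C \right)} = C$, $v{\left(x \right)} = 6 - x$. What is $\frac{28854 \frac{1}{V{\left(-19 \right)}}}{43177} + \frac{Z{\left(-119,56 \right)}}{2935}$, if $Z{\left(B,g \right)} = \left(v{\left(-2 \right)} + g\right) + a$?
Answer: $\frac{3571777}{481553081} \approx 0.0074172$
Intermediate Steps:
$a = 61$ ($a = 23 + 38 = 61$)
$Z{\left(B,g \right)} = 69 + g$ ($Z{\left(B,g \right)} = \left(\left(6 - -2\right) + g\right) + 61 = \left(\left(6 + 2\right) + g\right) + 61 = \left(8 + g\right) + 61 = 69 + g$)
$\frac{28854 \frac{1}{V{\left(-19 \right)}}}{43177} + \frac{Z{\left(-119,56 \right)}}{2935} = \frac{28854 \frac{1}{-19}}{43177} + \frac{69 + 56}{2935} = 28854 \left(- \frac{1}{19}\right) \frac{1}{43177} + 125 \cdot \frac{1}{2935} = \left(- \frac{28854}{19}\right) \frac{1}{43177} + \frac{25}{587} = - \frac{28854}{820363} + \frac{25}{587} = \frac{3571777}{481553081}$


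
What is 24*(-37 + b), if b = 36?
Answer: -24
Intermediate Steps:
24*(-37 + b) = 24*(-37 + 36) = 24*(-1) = -24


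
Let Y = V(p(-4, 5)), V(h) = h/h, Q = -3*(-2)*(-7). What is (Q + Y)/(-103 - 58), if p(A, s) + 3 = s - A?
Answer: 41/161 ≈ 0.25466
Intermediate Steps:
Q = -42 (Q = 6*(-7) = -42)
p(A, s) = -3 + s - A (p(A, s) = -3 + (s - A) = -3 + s - A)
V(h) = 1
Y = 1
(Q + Y)/(-103 - 58) = (-42 + 1)/(-103 - 58) = -41/(-161) = -41*(-1/161) = 41/161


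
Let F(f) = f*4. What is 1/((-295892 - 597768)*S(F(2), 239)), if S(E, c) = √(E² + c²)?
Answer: -√57185/51103947100 ≈ -4.6794e-9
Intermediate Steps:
F(f) = 4*f
1/((-295892 - 597768)*S(F(2), 239)) = 1/((-295892 - 597768)*(√((4*2)² + 239²))) = 1/((-893660)*(√(8² + 57121))) = -1/(893660*√(64 + 57121)) = -√57185/57185/893660 = -√57185/51103947100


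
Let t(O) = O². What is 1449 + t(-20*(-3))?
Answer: 5049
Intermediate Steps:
1449 + t(-20*(-3)) = 1449 + (-20*(-3))² = 1449 + 60² = 1449 + 3600 = 5049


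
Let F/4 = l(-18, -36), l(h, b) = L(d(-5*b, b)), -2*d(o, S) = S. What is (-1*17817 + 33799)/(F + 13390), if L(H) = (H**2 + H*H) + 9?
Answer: 7991/8009 ≈ 0.99775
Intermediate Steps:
d(o, S) = -S/2
L(H) = 9 + 2*H**2 (L(H) = (H**2 + H**2) + 9 = 2*H**2 + 9 = 9 + 2*H**2)
l(h, b) = 9 + b**2/2 (l(h, b) = 9 + 2*(-b/2)**2 = 9 + 2*(b**2/4) = 9 + b**2/2)
F = 2628 (F = 4*(9 + (1/2)*(-36)**2) = 4*(9 + (1/2)*1296) = 4*(9 + 648) = 4*657 = 2628)
(-1*17817 + 33799)/(F + 13390) = (-1*17817 + 33799)/(2628 + 13390) = (-17817 + 33799)/16018 = 15982*(1/16018) = 7991/8009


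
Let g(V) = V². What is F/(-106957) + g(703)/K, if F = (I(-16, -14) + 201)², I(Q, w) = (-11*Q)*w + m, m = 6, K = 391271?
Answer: -1940294534266/41849172347 ≈ -46.364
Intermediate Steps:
I(Q, w) = 6 - 11*Q*w (I(Q, w) = (-11*Q)*w + 6 = -11*Q*w + 6 = 6 - 11*Q*w)
F = 5094049 (F = ((6 - 11*(-16)*(-14)) + 201)² = ((6 - 2464) + 201)² = (-2458 + 201)² = (-2257)² = 5094049)
F/(-106957) + g(703)/K = 5094049/(-106957) + 703²/391271 = 5094049*(-1/106957) + 494209*(1/391271) = -5094049/106957 + 494209/391271 = -1940294534266/41849172347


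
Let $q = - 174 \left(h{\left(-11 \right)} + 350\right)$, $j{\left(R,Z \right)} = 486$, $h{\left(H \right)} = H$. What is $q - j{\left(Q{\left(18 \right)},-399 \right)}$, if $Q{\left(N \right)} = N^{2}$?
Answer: $-59472$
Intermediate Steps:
$q = -58986$ ($q = - 174 \left(-11 + 350\right) = \left(-174\right) 339 = -58986$)
$q - j{\left(Q{\left(18 \right)},-399 \right)} = -58986 - 486 = -59472$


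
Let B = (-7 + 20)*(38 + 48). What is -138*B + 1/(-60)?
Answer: -9257041/60 ≈ -1.5428e+5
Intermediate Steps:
B = 1118 (B = 13*86 = 1118)
-138*B + 1/(-60) = -138*1118 + 1/(-60) = -154284 - 1/60 = -9257041/60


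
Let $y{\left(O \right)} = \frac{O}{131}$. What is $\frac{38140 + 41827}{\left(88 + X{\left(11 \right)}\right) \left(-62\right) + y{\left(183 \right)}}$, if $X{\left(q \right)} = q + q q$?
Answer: $- \frac{10475677}{1786657} \approx -5.8633$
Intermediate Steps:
$y{\left(O \right)} = \frac{O}{131}$ ($y{\left(O \right)} = O \frac{1}{131} = \frac{O}{131}$)
$X{\left(q \right)} = q + q^{2}$
$\frac{38140 + 41827}{\left(88 + X{\left(11 \right)}\right) \left(-62\right) + y{\left(183 \right)}} = \frac{38140 + 41827}{\left(88 + 11 \left(1 + 11\right)\right) \left(-62\right) + \frac{1}{131} \cdot 183} = \frac{79967}{\left(88 + 11 \cdot 12\right) \left(-62\right) + \frac{183}{131}} = \frac{79967}{\left(88 + 132\right) \left(-62\right) + \frac{183}{131}} = \frac{79967}{220 \left(-62\right) + \frac{183}{131}} = \frac{79967}{-13640 + \frac{183}{131}} = \frac{79967}{- \frac{1786657}{131}} = 79967 \left(- \frac{131}{1786657}\right) = - \frac{10475677}{1786657}$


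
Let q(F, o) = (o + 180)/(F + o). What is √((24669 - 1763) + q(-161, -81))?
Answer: √11086306/22 ≈ 151.35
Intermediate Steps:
q(F, o) = (180 + o)/(F + o)
√((24669 - 1763) + q(-161, -81)) = √((24669 - 1763) + (180 - 81)/(-161 - 81)) = √(22906 + 99/(-242)) = √(22906 - 1/242*99) = √(22906 - 9/22) = √(503923/22) = √11086306/22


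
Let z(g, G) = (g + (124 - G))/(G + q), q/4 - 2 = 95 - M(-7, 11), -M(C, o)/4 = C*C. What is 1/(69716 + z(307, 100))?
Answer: 1272/88679083 ≈ 1.4344e-5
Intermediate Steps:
M(C, o) = -4*C² (M(C, o) = -4*C*C = -4*C²)
q = 1172 (q = 8 + 4*(95 - (-4)*(-7)²) = 8 + 4*(95 - (-4)*49) = 8 + 4*(95 - 1*(-196)) = 8 + 4*(95 + 196) = 8 + 4*291 = 8 + 1164 = 1172)
z(g, G) = (124 + g - G)/(1172 + G) (z(g, G) = (g + (124 - G))/(G + 1172) = (124 + g - G)/(1172 + G))
1/(69716 + z(307, 100)) = 1/(69716 + (124 + 307 - 1*100)/(1172 + 100)) = 1/(69716 + (124 + 307 - 100)/1272) = 1/(69716 + (1/1272)*331) = 1/(69716 + 331/1272) = 1/(88679083/1272) = 1272/88679083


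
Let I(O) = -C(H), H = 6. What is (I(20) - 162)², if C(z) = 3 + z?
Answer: 29241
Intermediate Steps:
I(O) = -9 (I(O) = -(3 + 6) = -1*9 = -9)
(I(20) - 162)² = (-9 - 162)² = (-171)² = 29241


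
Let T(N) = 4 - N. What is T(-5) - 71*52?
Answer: -3683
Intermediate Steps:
T(-5) - 71*52 = (4 - 1*(-5)) - 71*52 = (4 + 5) - 3692 = 9 - 3692 = -3683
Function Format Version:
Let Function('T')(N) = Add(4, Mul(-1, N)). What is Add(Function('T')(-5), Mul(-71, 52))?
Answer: -3683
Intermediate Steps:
Add(Function('T')(-5), Mul(-71, 52)) = Add(Add(4, Mul(-1, -5)), Mul(-71, 52)) = Add(Add(4, 5), -3692) = Add(9, -3692) = -3683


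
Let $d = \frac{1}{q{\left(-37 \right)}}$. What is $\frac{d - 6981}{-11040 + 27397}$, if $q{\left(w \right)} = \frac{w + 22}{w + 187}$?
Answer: $- \frac{6991}{16357} \approx -0.4274$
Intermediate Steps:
$q{\left(w \right)} = \frac{22 + w}{187 + w}$
$d = -10$ ($d = \frac{1}{\frac{1}{187 - 37} \left(22 - 37\right)} = \frac{1}{\frac{1}{150} \left(-15\right)} = \frac{1}{- \frac{1}{10}} = -10$)
$\frac{d - 6981}{-11040 + 27397} = \frac{-10 - 6981}{-11040 + 27397} = - \frac{6991}{16357}$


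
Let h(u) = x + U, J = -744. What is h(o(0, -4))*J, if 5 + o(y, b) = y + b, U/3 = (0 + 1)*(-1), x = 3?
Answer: 0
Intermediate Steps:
U = -3 (U = 3*((0 + 1)*(-1)) = 3*(1*(-1)) = 3*(-1) = -3)
o(y, b) = -5 + b + y (o(y, b) = -5 + (y + b) = -5 + (b + y) = -5 + b + y)
h(u) = 0 (h(u) = 3 - 3 = 0)
h(o(0, -4))*J = 0*(-744) = 0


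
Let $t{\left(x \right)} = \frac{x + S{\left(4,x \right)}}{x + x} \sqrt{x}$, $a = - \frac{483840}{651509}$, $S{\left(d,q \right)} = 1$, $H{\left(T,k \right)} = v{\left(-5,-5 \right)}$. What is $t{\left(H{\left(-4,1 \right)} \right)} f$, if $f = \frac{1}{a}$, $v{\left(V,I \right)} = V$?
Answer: $- \frac{651509 i \sqrt{5}}{1209600} \approx - 1.2044 i$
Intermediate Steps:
$H{\left(T,k \right)} = -5$
$a = - \frac{483840}{651509}$ ($a = \left(-483840\right) \frac{1}{651509} = - \frac{483840}{651509} \approx -0.74265$)
$f = - \frac{651509}{483840}$ ($f = \frac{1}{- \frac{483840}{651509}} = - \frac{651509}{483840} \approx -1.3465$)
$t{\left(x \right)} = \frac{1 + x}{2 \sqrt{x}}$ ($t{\left(x \right)} = \frac{x + 1}{x + x} \sqrt{x} = \frac{1 + x}{2 x} \sqrt{x} = \frac{1 + x}{2 \sqrt{x}}$)
$t{\left(H{\left(-4,1 \right)} \right)} f = \frac{1 - 5}{2 i \sqrt{5}} \left(- \frac{651509}{483840}\right) = \frac{1}{2} \left(- \frac{i \sqrt{5}}{5}\right) \left(-4\right) \left(- \frac{651509}{483840}\right) = \frac{2 i \sqrt{5}}{5} \left(- \frac{651509}{483840}\right) = - \frac{651509 i \sqrt{5}}{1209600}$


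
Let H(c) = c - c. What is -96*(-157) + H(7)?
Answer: 15072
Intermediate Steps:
H(c) = 0
-96*(-157) + H(7) = -96*(-157) + 0 = 15072 + 0 = 15072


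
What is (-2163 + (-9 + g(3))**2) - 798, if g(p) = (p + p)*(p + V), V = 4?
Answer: -1872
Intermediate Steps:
g(p) = 2*p*(4 + p) (g(p) = (p + p)*(p + 4) = (2*p)*(4 + p) = 2*p*(4 + p))
(-2163 + (-9 + g(3))**2) - 798 = (-2163 + (-9 + 2*3*(4 + 3))**2) - 798 = (-2163 + (-9 + 2*3*7)**2) - 798 = (-2163 + (-9 + 42)**2) - 798 = (-2163 + 33**2) - 798 = (-2163 + 1089) - 798 = -1074 - 798 = -1872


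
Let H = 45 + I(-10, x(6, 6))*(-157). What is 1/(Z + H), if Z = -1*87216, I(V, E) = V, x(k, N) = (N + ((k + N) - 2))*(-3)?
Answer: -1/85601 ≈ -1.1682e-5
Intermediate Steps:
x(k, N) = 6 - 6*N - 3*k (x(k, N) = (N + ((N + k) - 2))*(-3) = (N + (-2 + N + k))*(-3) = (-2 + k + 2*N)*(-3) = 6 - 6*N - 3*k)
H = 1615 (H = 45 - 10*(-157) = 45 + 1570 = 1615)
Z = -87216
1/(Z + H) = 1/(-87216 + 1615) = 1/(-85601) = -1/85601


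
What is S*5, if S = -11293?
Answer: -56465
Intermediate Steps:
S*5 = -11293*5 = -56465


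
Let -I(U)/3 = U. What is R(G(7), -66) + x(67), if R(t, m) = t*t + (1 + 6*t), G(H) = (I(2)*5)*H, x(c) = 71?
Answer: 42912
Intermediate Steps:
I(U) = -3*U
G(H) = -30*H (G(H) = (-3*2*5)*H = (-6*5)*H = -30*H)
R(t, m) = 1 + t² + 6*t (R(t, m) = t² + (1 + 6*t) = 1 + t² + 6*t)
R(G(7), -66) + x(67) = (1 + (-30*7)² + 6*(-30*7)) + 71 = (1 + (-210)² + 6*(-210)) + 71 = (1 + 44100 - 1260) + 71 = 42841 + 71 = 42912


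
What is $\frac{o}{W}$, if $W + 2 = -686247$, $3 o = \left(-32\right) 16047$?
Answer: $\frac{171168}{686249} \approx 0.24943$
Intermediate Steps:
$o = -171168$ ($o = \frac{\left(-32\right) 16047}{3} = \frac{1}{3} \left(-513504\right) = -171168$)
$W = -686249$ ($W = -2 - 686247 = -686249$)
$\frac{o}{W} = - \frac{171168}{-686249} = \left(-171168\right) \left(- \frac{1}{686249}\right) = \frac{171168}{686249}$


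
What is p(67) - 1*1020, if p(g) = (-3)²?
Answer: -1011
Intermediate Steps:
p(g) = 9
p(67) - 1*1020 = 9 - 1*1020 = 9 - 1020 = -1011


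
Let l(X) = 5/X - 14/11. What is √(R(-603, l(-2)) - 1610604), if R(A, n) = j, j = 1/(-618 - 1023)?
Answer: I*√4337164911765/1641 ≈ 1269.1*I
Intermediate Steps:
l(X) = -14/11 + 5/X (l(X) = 5/X - 14*1/11 = 5/X - 14/11 = -14/11 + 5/X)
j = -1/1641 (j = 1/(-1641) = -1/1641 ≈ -0.00060938)
R(A, n) = -1/1641
√(R(-603, l(-2)) - 1610604) = √(-1/1641 - 1610604) = √(-2643001165/1641) = I*√4337164911765/1641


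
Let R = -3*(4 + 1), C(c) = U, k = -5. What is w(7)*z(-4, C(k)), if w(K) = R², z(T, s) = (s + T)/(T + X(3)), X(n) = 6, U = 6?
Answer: 225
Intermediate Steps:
C(c) = 6
z(T, s) = (T + s)/(6 + T) (z(T, s) = (s + T)/(T + 6) = (T + s)/(6 + T))
R = -15 (R = -3*5 = -15)
w(K) = 225 (w(K) = (-15)² = 225)
w(7)*z(-4, C(k)) = 225*((-4 + 6)/(6 - 4)) = 225*(2/2) = 225*((½)*2) = 225*1 = 225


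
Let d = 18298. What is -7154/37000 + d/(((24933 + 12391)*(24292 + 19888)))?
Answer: -21064437963/108950089000 ≈ -0.19334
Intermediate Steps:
-7154/37000 + d/(((24933 + 12391)*(24292 + 19888))) = -7154/37000 + 18298/(((24933 + 12391)*(24292 + 19888))) = -7154*1/37000 + 18298/((37324*44180)) = -3577/18500 + 18298/1648974320 = -3577/18500 + 18298*(1/1648974320) = -3577/18500 + 1307/117783880 = -21064437963/108950089000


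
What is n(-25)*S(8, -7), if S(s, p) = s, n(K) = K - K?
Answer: 0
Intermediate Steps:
n(K) = 0
n(-25)*S(8, -7) = 0*8 = 0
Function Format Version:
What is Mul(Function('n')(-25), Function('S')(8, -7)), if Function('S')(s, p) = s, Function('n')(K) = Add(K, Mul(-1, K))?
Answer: 0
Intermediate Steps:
Function('n')(K) = 0
Mul(Function('n')(-25), Function('S')(8, -7)) = Mul(0, 8) = 0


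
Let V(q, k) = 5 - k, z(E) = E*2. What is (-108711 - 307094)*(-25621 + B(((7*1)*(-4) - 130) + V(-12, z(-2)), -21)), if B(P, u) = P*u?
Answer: 9352286060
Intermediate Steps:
z(E) = 2*E
(-108711 - 307094)*(-25621 + B(((7*1)*(-4) - 130) + V(-12, z(-2)), -21)) = (-108711 - 307094)*(-25621 + (((7*1)*(-4) - 130) + (5 - 2*(-2)))*(-21)) = -415805*(-25621 + ((7*(-4) - 130) + (5 - 1*(-4)))*(-21)) = -415805*(-25621 + ((-28 - 130) + (5 + 4))*(-21)) = -415805*(-25621 + (-158 + 9)*(-21)) = -415805*(-25621 - 149*(-21)) = -415805*(-25621 + 3129) = -415805*(-22492) = 9352286060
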